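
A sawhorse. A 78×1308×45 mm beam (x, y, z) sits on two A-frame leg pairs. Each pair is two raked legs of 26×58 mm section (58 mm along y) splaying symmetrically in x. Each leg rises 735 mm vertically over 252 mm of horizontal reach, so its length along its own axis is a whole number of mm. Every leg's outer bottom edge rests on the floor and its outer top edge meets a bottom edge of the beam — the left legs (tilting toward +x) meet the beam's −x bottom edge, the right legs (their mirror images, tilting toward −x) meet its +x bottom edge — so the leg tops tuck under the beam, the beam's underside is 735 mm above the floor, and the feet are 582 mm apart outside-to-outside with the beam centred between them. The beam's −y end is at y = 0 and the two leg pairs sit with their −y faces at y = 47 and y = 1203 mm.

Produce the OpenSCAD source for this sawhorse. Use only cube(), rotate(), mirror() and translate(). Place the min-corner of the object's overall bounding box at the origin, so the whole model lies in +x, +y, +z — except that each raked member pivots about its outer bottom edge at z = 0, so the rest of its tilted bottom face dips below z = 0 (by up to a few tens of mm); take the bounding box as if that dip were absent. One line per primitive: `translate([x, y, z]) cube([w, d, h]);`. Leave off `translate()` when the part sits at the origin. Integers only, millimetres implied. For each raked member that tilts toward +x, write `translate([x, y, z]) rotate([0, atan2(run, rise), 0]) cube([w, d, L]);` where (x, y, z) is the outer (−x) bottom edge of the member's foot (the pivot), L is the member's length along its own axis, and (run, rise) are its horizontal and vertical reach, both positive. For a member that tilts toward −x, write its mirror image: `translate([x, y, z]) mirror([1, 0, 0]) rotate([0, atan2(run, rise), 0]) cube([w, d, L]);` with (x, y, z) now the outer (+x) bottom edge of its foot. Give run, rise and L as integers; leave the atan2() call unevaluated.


translate([252, 0, 735]) cube([78, 1308, 45]);
translate([0, 47, 0]) rotate([0, atan2(252, 735), 0]) cube([26, 58, 777]);
translate([582, 47, 0]) mirror([1, 0, 0]) rotate([0, atan2(252, 735), 0]) cube([26, 58, 777]);
translate([0, 1203, 0]) rotate([0, atan2(252, 735), 0]) cube([26, 58, 777]);
translate([582, 1203, 0]) mirror([1, 0, 0]) rotate([0, atan2(252, 735), 0]) cube([26, 58, 777]);


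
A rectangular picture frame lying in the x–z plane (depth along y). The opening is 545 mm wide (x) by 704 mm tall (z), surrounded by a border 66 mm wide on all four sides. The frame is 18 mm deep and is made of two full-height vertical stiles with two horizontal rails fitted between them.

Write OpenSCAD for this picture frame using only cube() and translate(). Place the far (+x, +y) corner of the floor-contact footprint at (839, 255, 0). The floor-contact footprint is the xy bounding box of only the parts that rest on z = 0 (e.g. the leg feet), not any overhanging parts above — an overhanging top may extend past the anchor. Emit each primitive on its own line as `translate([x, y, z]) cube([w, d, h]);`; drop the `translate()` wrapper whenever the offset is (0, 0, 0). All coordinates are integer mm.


translate([162, 237, 0]) cube([66, 18, 836]);
translate([773, 237, 0]) cube([66, 18, 836]);
translate([228, 237, 0]) cube([545, 18, 66]);
translate([228, 237, 770]) cube([545, 18, 66]);


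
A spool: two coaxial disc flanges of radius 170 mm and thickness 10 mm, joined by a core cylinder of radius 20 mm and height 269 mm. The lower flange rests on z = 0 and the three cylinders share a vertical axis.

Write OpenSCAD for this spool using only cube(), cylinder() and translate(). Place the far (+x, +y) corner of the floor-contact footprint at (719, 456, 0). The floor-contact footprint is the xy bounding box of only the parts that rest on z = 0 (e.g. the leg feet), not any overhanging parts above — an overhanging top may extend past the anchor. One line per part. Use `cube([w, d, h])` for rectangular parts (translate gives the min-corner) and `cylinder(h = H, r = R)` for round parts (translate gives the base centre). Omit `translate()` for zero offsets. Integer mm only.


translate([549, 286, 0]) cylinder(h = 10, r = 170);
translate([549, 286, 10]) cylinder(h = 269, r = 20);
translate([549, 286, 279]) cylinder(h = 10, r = 170);


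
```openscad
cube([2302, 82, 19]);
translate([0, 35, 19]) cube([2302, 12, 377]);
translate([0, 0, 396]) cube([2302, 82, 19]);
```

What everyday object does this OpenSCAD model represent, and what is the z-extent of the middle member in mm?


An I-beam. The web height is 377 mm.

Two wide flanges with a thin centred web — an I-beam. Overall 415 mm minus two 19 mm flanges gives a web of 415 − 2·19 = 377 mm.


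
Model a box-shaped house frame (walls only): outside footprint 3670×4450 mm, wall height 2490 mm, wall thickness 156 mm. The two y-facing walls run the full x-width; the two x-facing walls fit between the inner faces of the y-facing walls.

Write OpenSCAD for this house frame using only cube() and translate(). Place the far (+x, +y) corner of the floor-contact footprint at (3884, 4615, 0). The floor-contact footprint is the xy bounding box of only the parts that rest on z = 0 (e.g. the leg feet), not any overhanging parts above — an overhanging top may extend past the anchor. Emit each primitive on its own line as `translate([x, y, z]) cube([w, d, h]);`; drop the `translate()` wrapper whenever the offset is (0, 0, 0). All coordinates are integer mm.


translate([214, 165, 0]) cube([3670, 156, 2490]);
translate([214, 4459, 0]) cube([3670, 156, 2490]);
translate([214, 321, 0]) cube([156, 4138, 2490]);
translate([3728, 321, 0]) cube([156, 4138, 2490]);


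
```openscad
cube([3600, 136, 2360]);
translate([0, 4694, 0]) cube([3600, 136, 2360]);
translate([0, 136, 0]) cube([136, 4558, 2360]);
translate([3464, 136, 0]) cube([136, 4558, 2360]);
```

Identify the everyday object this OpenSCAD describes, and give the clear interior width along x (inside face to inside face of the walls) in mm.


A house (or room) frame. The interior width is 3328 mm.

Four 2360 mm walls enclosing a rectangle with no floor or roof — a room or house frame. Outside width is 3600 mm and wall thickness is 136 mm, so the interior width is 3600 − 2 × 136 = 3328 mm.


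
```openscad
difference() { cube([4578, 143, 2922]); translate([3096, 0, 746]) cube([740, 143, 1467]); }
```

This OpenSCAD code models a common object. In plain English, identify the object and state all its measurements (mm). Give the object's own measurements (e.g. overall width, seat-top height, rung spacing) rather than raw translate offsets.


A wall 4578 mm long (x), 143 mm thick (y), 2922 mm tall, with a rectangular window opening cut through it. The opening is 740 mm wide and 1467 mm tall; its sill is at z = 746 mm and its near (−x) edge is 3096 mm from the wall's −x end. The opening passes through the full wall thickness.


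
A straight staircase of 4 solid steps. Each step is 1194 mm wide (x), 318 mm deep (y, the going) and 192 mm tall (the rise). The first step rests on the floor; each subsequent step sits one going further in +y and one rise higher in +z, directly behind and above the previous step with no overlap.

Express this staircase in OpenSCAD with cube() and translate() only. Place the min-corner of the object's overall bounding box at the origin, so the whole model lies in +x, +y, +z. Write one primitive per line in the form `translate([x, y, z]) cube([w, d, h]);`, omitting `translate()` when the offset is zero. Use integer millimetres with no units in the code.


cube([1194, 318, 192]);
translate([0, 318, 192]) cube([1194, 318, 192]);
translate([0, 636, 384]) cube([1194, 318, 192]);
translate([0, 954, 576]) cube([1194, 318, 192]);


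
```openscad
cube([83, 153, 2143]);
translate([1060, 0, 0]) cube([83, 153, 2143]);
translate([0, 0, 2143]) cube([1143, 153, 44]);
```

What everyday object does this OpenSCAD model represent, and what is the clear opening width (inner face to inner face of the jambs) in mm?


A door frame. The clear opening width is 977 mm.

Two 2143 mm tall posts with a header on top — a door frame. The left jamb is 83 mm wide at x = 0; the right jamb starts at x = 1060. The clear opening is 1060 − 83 = 977 mm.


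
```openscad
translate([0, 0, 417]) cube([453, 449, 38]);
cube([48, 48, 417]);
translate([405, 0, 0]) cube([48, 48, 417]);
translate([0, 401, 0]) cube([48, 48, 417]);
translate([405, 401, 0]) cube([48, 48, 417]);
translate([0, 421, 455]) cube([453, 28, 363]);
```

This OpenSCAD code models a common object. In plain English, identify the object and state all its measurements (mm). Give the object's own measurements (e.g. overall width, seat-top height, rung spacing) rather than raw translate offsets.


A chair. The seat is a 453×449×38 mm slab with its top at z = 455 mm, on four 48×48 mm corner legs (flush with the seat edges, standing on z = 0). A flat backrest 28 mm thick, 363 mm tall, spans the full seat width and rises from the seat top along its +y edge, rear face flush with the rear of the seat.


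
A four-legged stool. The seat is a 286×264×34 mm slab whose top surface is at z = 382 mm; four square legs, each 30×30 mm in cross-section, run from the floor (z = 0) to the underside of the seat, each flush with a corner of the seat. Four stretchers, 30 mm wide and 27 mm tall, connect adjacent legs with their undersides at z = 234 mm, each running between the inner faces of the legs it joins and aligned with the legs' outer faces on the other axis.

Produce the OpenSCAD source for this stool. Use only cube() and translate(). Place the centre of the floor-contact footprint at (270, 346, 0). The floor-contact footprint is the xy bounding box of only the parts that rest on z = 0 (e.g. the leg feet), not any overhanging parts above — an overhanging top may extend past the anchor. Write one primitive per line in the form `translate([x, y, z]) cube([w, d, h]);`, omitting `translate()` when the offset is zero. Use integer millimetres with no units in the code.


// leg_h = 382 - 34 = 348
// stretcher span = 286 - 2*30 = 226
translate([127, 214, 348]) cube([286, 264, 34]);
translate([127, 214, 0]) cube([30, 30, 348]);
translate([383, 214, 0]) cube([30, 30, 348]);
translate([127, 448, 0]) cube([30, 30, 348]);
translate([383, 448, 0]) cube([30, 30, 348]);
translate([157, 214, 234]) cube([226, 30, 27]);
translate([157, 448, 234]) cube([226, 30, 27]);
translate([127, 244, 234]) cube([30, 204, 27]);
translate([383, 244, 234]) cube([30, 204, 27]);


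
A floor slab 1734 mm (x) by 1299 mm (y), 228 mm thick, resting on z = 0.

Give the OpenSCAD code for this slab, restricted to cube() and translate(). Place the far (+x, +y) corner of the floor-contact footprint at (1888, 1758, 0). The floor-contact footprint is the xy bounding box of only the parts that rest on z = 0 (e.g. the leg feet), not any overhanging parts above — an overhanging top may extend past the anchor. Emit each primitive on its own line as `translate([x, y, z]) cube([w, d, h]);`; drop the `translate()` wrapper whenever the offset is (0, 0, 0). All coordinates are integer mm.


translate([154, 459, 0]) cube([1734, 1299, 228]);


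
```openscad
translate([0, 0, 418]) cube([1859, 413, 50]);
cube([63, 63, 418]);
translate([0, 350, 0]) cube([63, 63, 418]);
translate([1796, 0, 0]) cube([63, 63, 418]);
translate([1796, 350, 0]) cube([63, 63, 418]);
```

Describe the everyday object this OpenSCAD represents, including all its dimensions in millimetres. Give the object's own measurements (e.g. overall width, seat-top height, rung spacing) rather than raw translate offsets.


A bench: a 1859×413 mm seat slab, 50 mm thick, top at z = 468 mm, on four 63×63 mm square legs flush with the seat corners and standing on z = 0.


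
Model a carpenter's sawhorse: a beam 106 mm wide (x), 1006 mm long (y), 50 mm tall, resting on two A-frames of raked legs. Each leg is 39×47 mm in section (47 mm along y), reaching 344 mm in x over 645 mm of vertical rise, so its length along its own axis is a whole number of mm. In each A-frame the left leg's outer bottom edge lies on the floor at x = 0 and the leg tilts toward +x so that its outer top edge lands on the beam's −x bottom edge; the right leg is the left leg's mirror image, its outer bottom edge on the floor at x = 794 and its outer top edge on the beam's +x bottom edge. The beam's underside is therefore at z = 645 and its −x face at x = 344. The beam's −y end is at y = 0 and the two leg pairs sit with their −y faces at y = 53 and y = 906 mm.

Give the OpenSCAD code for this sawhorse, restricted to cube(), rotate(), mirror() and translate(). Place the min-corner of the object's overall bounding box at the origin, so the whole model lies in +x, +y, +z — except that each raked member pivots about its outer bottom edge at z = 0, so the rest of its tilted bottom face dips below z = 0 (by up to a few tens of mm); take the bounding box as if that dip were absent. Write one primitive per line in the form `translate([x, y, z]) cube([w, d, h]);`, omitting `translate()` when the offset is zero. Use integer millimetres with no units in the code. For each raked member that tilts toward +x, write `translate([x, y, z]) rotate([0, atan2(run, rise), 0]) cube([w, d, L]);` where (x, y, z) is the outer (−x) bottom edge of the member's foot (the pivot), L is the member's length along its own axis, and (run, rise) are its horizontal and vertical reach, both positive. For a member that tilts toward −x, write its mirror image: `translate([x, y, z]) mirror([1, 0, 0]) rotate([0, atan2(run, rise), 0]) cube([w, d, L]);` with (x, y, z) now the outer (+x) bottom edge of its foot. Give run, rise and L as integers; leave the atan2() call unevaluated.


translate([344, 0, 645]) cube([106, 1006, 50]);
translate([0, 53, 0]) rotate([0, atan2(344, 645), 0]) cube([39, 47, 731]);
translate([794, 53, 0]) mirror([1, 0, 0]) rotate([0, atan2(344, 645), 0]) cube([39, 47, 731]);
translate([0, 906, 0]) rotate([0, atan2(344, 645), 0]) cube([39, 47, 731]);
translate([794, 906, 0]) mirror([1, 0, 0]) rotate([0, atan2(344, 645), 0]) cube([39, 47, 731]);


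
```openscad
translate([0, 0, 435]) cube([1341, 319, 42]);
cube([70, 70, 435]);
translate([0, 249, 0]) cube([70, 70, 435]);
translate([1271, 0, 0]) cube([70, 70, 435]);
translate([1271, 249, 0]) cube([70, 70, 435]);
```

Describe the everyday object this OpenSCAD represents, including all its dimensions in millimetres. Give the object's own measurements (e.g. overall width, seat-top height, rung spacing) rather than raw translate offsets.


A bench: a 1341×319 mm seat slab, 42 mm thick, top at z = 477 mm, on four 70×70 mm square legs flush with the seat corners and standing on z = 0.


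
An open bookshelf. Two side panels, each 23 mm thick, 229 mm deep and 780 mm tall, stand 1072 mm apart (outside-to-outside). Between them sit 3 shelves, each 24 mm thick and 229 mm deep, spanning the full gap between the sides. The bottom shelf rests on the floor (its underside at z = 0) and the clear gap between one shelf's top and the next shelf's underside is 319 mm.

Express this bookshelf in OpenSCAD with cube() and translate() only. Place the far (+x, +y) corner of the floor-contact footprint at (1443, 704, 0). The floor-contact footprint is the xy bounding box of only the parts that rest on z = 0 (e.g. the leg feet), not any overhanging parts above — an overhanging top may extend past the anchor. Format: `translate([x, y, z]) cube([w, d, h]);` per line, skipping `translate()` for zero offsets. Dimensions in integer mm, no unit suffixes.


translate([371, 475, 0]) cube([23, 229, 780]);
translate([1420, 475, 0]) cube([23, 229, 780]);
translate([394, 475, 0]) cube([1026, 229, 24]);
translate([394, 475, 343]) cube([1026, 229, 24]);
translate([394, 475, 686]) cube([1026, 229, 24]);


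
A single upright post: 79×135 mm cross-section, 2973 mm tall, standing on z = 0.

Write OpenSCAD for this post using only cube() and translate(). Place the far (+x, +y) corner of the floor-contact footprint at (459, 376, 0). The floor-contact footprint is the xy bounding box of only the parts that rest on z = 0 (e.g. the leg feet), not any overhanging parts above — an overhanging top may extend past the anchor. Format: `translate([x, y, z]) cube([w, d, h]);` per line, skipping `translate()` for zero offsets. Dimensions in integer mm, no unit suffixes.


translate([380, 241, 0]) cube([79, 135, 2973]);


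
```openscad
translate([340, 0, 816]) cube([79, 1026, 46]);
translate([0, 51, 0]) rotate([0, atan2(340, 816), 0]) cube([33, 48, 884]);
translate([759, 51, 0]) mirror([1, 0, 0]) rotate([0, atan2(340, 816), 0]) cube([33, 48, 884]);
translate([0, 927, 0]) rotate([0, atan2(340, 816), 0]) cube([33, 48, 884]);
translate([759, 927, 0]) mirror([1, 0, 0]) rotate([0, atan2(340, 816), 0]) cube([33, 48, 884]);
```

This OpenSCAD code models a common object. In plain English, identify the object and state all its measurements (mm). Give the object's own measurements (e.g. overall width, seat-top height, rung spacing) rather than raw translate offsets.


A sawhorse. A 79×1026×46 mm beam (x, y, z) sits on two A-frame leg pairs. Each pair is two raked legs of 33×48 mm section (48 mm along y) splaying symmetrically in x. Each leg rises 816 mm vertically over 340 mm of horizontal reach and is 884 mm long along its own axis. Every leg's outer bottom edge rests on the floor and its outer top edge meets a bottom edge of the beam — the left legs (tilting toward +x) meet the beam's −x bottom edge, the right legs (their mirror images, tilting toward −x) meet its +x bottom edge — so the leg tops tuck under the beam, the beam's underside is 816 mm above the floor, and the feet are 759 mm apart outside-to-outside with the beam centred between them. The two leg pairs are set in 51 mm from either end of the beam.


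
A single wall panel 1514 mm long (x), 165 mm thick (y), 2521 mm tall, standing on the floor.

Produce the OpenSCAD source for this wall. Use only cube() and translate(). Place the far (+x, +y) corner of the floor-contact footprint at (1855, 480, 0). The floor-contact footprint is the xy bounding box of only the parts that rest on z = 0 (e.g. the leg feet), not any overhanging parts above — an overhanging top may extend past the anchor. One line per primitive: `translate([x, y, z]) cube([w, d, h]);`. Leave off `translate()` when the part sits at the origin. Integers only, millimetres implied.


translate([341, 315, 0]) cube([1514, 165, 2521]);


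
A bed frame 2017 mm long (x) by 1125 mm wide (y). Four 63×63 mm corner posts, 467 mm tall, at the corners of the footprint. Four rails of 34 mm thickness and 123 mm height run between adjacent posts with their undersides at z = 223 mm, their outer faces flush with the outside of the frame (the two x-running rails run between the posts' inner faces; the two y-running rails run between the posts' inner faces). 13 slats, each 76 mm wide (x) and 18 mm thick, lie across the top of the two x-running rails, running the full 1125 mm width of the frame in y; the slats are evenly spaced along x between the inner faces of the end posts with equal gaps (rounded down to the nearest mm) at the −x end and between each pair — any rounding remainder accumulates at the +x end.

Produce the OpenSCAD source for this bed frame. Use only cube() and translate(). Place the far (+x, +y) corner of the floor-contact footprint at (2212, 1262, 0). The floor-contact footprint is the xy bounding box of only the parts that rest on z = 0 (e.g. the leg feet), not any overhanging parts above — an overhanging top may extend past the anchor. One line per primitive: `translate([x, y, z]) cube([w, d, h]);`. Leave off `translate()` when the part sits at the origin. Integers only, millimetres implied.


translate([195, 137, 0]) cube([63, 63, 467]);
translate([195, 1199, 0]) cube([63, 63, 467]);
translate([2149, 137, 0]) cube([63, 63, 467]);
translate([2149, 1199, 0]) cube([63, 63, 467]);
translate([258, 137, 223]) cube([1891, 34, 123]);
translate([258, 1228, 223]) cube([1891, 34, 123]);
translate([195, 200, 223]) cube([34, 999, 123]);
translate([2178, 200, 223]) cube([34, 999, 123]);
translate([322, 137, 346]) cube([76, 1125, 18]);
translate([462, 137, 346]) cube([76, 1125, 18]);
translate([602, 137, 346]) cube([76, 1125, 18]);
translate([742, 137, 346]) cube([76, 1125, 18]);
translate([882, 137, 346]) cube([76, 1125, 18]);
translate([1022, 137, 346]) cube([76, 1125, 18]);
translate([1162, 137, 346]) cube([76, 1125, 18]);
translate([1302, 137, 346]) cube([76, 1125, 18]);
translate([1442, 137, 346]) cube([76, 1125, 18]);
translate([1582, 137, 346]) cube([76, 1125, 18]);
translate([1722, 137, 346]) cube([76, 1125, 18]);
translate([1862, 137, 346]) cube([76, 1125, 18]);
translate([2002, 137, 346]) cube([76, 1125, 18]);


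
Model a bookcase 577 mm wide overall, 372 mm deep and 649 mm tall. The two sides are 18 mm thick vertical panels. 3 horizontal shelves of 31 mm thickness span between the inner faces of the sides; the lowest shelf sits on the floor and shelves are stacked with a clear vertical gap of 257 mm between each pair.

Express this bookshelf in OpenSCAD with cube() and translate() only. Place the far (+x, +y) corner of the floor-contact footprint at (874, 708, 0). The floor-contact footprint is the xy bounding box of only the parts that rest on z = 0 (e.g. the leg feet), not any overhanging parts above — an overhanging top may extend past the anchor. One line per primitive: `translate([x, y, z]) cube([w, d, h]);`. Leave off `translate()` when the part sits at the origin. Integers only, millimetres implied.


translate([297, 336, 0]) cube([18, 372, 649]);
translate([856, 336, 0]) cube([18, 372, 649]);
translate([315, 336, 0]) cube([541, 372, 31]);
translate([315, 336, 288]) cube([541, 372, 31]);
translate([315, 336, 576]) cube([541, 372, 31]);


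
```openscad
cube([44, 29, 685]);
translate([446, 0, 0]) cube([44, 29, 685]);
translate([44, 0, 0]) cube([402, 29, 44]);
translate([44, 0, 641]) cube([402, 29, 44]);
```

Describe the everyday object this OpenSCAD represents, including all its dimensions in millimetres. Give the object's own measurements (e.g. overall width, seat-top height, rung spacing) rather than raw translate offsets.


A rectangular picture frame lying in the x–z plane (depth along y). The opening is 402 mm wide (x) by 597 mm tall (z), surrounded by a border 44 mm wide on all four sides. The frame is 29 mm deep and is made of two full-height vertical stiles with two horizontal rails fitted between them.


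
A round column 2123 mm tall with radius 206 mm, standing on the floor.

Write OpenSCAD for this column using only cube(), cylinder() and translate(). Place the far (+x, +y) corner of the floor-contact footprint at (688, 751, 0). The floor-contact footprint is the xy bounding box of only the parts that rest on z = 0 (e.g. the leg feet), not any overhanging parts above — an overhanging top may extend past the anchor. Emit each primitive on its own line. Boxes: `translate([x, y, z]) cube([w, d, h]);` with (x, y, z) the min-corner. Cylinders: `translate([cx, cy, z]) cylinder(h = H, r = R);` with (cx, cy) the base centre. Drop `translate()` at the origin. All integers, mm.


translate([482, 545, 0]) cylinder(h = 2123, r = 206);


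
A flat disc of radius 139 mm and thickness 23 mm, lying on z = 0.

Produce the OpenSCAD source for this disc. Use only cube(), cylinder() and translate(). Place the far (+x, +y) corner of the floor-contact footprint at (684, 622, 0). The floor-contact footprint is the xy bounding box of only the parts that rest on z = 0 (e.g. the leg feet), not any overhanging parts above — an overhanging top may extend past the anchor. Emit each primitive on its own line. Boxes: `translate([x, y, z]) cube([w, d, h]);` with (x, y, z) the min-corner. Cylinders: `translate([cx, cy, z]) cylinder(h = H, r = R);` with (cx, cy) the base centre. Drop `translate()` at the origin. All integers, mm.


translate([545, 483, 0]) cylinder(h = 23, r = 139);


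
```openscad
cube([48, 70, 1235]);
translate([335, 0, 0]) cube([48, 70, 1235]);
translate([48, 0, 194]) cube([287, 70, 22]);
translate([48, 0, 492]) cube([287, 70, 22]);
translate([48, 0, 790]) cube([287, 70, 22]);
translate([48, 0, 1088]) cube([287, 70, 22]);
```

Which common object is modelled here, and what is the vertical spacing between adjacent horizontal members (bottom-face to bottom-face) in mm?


A ladder. The rung spacing is 298 mm.

Two tall 48×70 posts with 4 short bars between them — a ladder. Adjacent rungs sit at z = 194 and z = 492, so the spacing is 492 − 194 = 298 mm.


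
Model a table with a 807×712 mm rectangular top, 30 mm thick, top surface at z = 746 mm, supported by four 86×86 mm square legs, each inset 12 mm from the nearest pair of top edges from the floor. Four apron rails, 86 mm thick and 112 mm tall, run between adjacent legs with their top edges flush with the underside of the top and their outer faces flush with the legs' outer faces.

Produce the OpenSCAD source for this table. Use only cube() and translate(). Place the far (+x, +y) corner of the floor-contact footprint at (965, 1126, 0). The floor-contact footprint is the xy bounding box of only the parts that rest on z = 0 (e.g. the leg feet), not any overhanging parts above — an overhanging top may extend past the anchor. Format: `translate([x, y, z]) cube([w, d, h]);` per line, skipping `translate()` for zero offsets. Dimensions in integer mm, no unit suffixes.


translate([170, 426, 716]) cube([807, 712, 30]);
translate([182, 438, 0]) cube([86, 86, 716]);
translate([879, 438, 0]) cube([86, 86, 716]);
translate([182, 1040, 0]) cube([86, 86, 716]);
translate([879, 1040, 0]) cube([86, 86, 716]);
translate([268, 438, 604]) cube([611, 86, 112]);
translate([268, 1040, 604]) cube([611, 86, 112]);
translate([182, 524, 604]) cube([86, 516, 112]);
translate([879, 524, 604]) cube([86, 516, 112]);


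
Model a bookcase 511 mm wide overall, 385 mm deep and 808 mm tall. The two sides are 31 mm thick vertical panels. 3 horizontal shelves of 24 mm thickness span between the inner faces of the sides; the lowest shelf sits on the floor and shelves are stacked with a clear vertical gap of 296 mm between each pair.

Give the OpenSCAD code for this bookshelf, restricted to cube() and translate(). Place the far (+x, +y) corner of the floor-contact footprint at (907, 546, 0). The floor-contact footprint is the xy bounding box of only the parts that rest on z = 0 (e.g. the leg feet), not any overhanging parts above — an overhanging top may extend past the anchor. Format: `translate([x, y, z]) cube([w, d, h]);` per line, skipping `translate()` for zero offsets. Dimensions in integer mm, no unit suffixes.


translate([396, 161, 0]) cube([31, 385, 808]);
translate([876, 161, 0]) cube([31, 385, 808]);
translate([427, 161, 0]) cube([449, 385, 24]);
translate([427, 161, 320]) cube([449, 385, 24]);
translate([427, 161, 640]) cube([449, 385, 24]);


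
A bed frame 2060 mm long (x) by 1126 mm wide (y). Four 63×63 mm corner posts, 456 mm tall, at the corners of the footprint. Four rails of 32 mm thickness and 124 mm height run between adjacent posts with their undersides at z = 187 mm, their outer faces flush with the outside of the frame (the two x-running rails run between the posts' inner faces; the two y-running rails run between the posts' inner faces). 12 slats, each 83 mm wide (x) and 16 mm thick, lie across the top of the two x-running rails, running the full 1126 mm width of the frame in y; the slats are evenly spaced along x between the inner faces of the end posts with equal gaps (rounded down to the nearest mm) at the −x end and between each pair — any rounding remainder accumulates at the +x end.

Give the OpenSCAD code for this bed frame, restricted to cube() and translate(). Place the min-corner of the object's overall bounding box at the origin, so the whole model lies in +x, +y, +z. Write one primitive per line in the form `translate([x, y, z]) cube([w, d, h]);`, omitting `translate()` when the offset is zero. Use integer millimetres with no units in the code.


// slat z = rail_z + rail_h = 187 + 124 = 311
// slat gap = ⌊(1934 − 12·83) / 13⌋ = 72
cube([63, 63, 456]);
translate([0, 1063, 0]) cube([63, 63, 456]);
translate([1997, 0, 0]) cube([63, 63, 456]);
translate([1997, 1063, 0]) cube([63, 63, 456]);
translate([63, 0, 187]) cube([1934, 32, 124]);
translate([63, 1094, 187]) cube([1934, 32, 124]);
translate([0, 63, 187]) cube([32, 1000, 124]);
translate([2028, 63, 187]) cube([32, 1000, 124]);
translate([135, 0, 311]) cube([83, 1126, 16]);
translate([290, 0, 311]) cube([83, 1126, 16]);
translate([445, 0, 311]) cube([83, 1126, 16]);
translate([600, 0, 311]) cube([83, 1126, 16]);
translate([755, 0, 311]) cube([83, 1126, 16]);
translate([910, 0, 311]) cube([83, 1126, 16]);
translate([1065, 0, 311]) cube([83, 1126, 16]);
translate([1220, 0, 311]) cube([83, 1126, 16]);
translate([1375, 0, 311]) cube([83, 1126, 16]);
translate([1530, 0, 311]) cube([83, 1126, 16]);
translate([1685, 0, 311]) cube([83, 1126, 16]);
translate([1840, 0, 311]) cube([83, 1126, 16]);


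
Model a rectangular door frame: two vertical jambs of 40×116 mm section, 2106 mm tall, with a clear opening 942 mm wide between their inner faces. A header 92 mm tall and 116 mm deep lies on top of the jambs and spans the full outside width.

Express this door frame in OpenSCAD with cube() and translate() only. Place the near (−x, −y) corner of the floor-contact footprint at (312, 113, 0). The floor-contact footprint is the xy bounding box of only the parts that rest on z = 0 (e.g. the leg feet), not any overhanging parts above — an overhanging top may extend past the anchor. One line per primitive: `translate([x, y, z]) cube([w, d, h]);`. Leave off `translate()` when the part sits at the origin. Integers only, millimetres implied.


translate([312, 113, 0]) cube([40, 116, 2106]);
translate([1294, 113, 0]) cube([40, 116, 2106]);
translate([312, 113, 2106]) cube([1022, 116, 92]);


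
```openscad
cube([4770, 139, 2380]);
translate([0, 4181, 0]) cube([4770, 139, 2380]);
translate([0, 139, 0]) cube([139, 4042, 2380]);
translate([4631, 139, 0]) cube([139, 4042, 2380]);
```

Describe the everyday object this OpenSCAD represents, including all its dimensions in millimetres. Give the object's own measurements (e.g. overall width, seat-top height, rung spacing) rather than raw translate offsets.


The wall frame of a small rectangular building: four walls, each 2380 mm tall and 139 mm thick, enclosing a footprint 4770 mm (x) by 4320 mm (y) outside-to-outside, with no floor or roof. The front and back walls (the −y and +y sides) span the full width; the two side walls fit between them.


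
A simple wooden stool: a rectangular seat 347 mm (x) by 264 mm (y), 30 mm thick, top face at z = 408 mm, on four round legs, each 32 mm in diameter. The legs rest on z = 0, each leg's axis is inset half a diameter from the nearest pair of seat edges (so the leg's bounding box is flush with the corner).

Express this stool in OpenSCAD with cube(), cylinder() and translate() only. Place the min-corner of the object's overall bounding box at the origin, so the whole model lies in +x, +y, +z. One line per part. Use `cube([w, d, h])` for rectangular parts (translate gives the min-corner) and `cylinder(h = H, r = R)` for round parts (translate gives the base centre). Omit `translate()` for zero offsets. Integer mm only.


// leg_h = 408 - 30 = 378
translate([0, 0, 378]) cube([347, 264, 30]);
translate([16, 16, 0]) cylinder(h = 378, r = 16);
translate([331, 16, 0]) cylinder(h = 378, r = 16);
translate([16, 248, 0]) cylinder(h = 378, r = 16);
translate([331, 248, 0]) cylinder(h = 378, r = 16);


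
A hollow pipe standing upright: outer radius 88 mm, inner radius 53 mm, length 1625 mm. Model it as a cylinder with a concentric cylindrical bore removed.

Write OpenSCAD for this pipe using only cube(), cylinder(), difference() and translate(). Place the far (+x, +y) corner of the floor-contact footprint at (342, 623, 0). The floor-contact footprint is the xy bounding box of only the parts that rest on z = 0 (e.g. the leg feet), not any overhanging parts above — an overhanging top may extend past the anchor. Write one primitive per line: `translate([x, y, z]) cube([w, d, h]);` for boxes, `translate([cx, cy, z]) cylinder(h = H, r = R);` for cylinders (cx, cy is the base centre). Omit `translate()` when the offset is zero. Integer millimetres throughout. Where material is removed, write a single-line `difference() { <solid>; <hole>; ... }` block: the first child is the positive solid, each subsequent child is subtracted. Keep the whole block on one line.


difference() { translate([254, 535, 0]) cylinder(h = 1625, r = 88); translate([254, 535, 0]) cylinder(h = 1625, r = 53); }


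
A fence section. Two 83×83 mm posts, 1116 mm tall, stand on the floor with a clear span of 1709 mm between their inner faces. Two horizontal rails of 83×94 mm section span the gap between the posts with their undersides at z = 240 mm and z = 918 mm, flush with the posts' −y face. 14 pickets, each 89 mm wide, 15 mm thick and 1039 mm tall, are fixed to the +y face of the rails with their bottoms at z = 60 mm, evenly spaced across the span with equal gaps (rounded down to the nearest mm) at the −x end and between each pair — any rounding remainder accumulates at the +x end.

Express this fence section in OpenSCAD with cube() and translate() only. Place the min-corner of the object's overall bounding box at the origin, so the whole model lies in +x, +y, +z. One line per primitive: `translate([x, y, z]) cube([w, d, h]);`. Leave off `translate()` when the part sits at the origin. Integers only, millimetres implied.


cube([83, 83, 1116]);
translate([1792, 0, 0]) cube([83, 83, 1116]);
translate([83, 0, 240]) cube([1709, 83, 94]);
translate([83, 0, 918]) cube([1709, 83, 94]);
translate([113, 83, 60]) cube([89, 15, 1039]);
translate([232, 83, 60]) cube([89, 15, 1039]);
translate([351, 83, 60]) cube([89, 15, 1039]);
translate([470, 83, 60]) cube([89, 15, 1039]);
translate([589, 83, 60]) cube([89, 15, 1039]);
translate([708, 83, 60]) cube([89, 15, 1039]);
translate([827, 83, 60]) cube([89, 15, 1039]);
translate([946, 83, 60]) cube([89, 15, 1039]);
translate([1065, 83, 60]) cube([89, 15, 1039]);
translate([1184, 83, 60]) cube([89, 15, 1039]);
translate([1303, 83, 60]) cube([89, 15, 1039]);
translate([1422, 83, 60]) cube([89, 15, 1039]);
translate([1541, 83, 60]) cube([89, 15, 1039]);
translate([1660, 83, 60]) cube([89, 15, 1039]);


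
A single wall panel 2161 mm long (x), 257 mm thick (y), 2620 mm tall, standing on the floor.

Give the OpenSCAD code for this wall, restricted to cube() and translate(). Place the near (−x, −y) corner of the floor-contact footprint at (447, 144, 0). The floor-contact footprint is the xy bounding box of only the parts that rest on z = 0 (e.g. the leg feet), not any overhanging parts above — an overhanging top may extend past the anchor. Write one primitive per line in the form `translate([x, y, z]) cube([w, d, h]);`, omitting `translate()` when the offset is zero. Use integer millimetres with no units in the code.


translate([447, 144, 0]) cube([2161, 257, 2620]);


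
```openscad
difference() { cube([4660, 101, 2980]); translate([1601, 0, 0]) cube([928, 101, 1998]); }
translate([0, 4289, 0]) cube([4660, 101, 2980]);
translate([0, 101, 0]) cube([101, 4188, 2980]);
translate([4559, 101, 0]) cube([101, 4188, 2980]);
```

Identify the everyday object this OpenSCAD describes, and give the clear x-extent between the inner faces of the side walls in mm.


A single room. The interior width is 4458 mm.

Four walls enclosing a rectangle with a door in the front wall — a room. Outside width 4660 minus two 101 mm walls gives 4458 mm.


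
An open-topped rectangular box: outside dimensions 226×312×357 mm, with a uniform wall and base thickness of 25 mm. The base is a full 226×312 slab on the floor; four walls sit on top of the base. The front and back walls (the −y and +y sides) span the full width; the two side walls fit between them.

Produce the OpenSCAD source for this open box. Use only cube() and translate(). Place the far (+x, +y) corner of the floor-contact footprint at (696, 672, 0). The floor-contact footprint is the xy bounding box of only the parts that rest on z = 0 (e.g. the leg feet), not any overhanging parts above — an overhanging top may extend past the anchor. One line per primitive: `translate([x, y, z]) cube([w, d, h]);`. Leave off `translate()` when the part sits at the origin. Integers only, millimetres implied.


translate([470, 360, 0]) cube([226, 312, 25]);
translate([470, 360, 25]) cube([226, 25, 332]);
translate([470, 647, 25]) cube([226, 25, 332]);
translate([470, 385, 25]) cube([25, 262, 332]);
translate([671, 385, 25]) cube([25, 262, 332]);


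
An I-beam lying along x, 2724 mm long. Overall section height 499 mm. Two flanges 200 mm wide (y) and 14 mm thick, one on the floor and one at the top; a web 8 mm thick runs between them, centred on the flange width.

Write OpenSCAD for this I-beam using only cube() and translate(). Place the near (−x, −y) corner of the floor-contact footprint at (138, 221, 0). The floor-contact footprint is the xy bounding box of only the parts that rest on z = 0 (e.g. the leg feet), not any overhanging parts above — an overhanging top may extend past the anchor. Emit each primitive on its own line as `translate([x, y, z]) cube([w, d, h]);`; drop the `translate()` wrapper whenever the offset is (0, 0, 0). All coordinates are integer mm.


translate([138, 221, 0]) cube([2724, 200, 14]);
translate([138, 317, 14]) cube([2724, 8, 471]);
translate([138, 221, 485]) cube([2724, 200, 14]);


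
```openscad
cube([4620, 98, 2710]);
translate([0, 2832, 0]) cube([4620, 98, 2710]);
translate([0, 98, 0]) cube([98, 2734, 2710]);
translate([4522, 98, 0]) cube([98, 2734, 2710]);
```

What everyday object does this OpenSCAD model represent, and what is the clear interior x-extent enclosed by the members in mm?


A house (or room) frame. The interior width is 4424 mm.

Four 2710 mm walls enclosing a rectangle with no floor or roof — a room or house frame. Outside width is 4620 mm and wall thickness is 98 mm, so the interior width is 4620 − 2 × 98 = 4424 mm.


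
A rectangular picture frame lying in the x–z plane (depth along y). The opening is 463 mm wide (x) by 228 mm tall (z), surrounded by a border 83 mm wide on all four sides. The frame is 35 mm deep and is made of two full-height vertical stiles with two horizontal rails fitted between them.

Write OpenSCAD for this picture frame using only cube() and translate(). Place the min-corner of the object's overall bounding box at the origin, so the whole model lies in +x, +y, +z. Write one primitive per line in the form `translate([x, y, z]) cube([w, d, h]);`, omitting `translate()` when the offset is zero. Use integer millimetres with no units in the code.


cube([83, 35, 394]);
translate([546, 0, 0]) cube([83, 35, 394]);
translate([83, 0, 0]) cube([463, 35, 83]);
translate([83, 0, 311]) cube([463, 35, 83]);


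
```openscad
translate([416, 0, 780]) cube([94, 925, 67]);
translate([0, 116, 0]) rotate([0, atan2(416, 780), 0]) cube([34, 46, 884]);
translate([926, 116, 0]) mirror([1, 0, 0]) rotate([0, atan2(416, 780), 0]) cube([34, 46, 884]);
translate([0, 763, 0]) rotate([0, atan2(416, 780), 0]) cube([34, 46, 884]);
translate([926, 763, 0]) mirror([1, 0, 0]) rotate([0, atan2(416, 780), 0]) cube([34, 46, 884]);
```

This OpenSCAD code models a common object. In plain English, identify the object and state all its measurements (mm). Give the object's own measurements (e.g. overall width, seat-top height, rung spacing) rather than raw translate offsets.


A sawhorse. A 94×925×67 mm beam (x, y, z) sits on two A-frame leg pairs. Each pair is two raked legs of 34×46 mm section (46 mm along y) splaying symmetrically in x. Each leg rises 780 mm vertically over 416 mm of horizontal reach and is 884 mm long along its own axis. Every leg's outer bottom edge rests on the floor and its outer top edge meets a bottom edge of the beam — the left legs (tilting toward +x) meet the beam's −x bottom edge, the right legs (their mirror images, tilting toward −x) meet its +x bottom edge — so the leg tops tuck under the beam, the beam's underside is 780 mm above the floor, and the feet are 926 mm apart outside-to-outside with the beam centred between them. The two leg pairs are set in 116 mm from either end of the beam.
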